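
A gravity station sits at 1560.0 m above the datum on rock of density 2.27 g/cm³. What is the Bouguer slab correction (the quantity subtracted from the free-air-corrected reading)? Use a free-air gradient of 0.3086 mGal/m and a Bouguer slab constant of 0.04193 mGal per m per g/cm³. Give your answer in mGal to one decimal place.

Bouguer slab correction = 0.04193 × 2.27 × 1560.0 = 148.5 mGal

148.5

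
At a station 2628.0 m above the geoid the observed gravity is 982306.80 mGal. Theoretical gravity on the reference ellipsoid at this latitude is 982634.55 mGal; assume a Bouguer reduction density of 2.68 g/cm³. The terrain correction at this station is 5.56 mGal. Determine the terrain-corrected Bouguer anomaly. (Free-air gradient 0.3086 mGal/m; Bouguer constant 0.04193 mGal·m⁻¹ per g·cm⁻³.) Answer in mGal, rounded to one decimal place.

193.5

Free-air correction = 0.3086 × 2628.0 = 811.00 mGal
Free-air anomaly = 982306.80 − 982634.55 + (811.00) = 483.25 mGal
Bouguer slab correction = 0.04193 × 2.68 × 2628.0 = 295.31 mGal
Simple Bouguer anomaly = 483.25 − (295.31) = 187.94 mGal
Complete Bouguer anomaly = 187.94 + 5.56 = 193.50 mGal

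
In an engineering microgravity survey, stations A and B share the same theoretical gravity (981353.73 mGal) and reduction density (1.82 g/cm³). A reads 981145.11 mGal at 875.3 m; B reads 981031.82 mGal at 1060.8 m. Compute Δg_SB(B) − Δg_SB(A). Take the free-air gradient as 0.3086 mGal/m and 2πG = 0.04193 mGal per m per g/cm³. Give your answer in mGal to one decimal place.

-70.2

Δg_SB(A) = 981145.11 − 981353.73 + 0.3086×875.3 − 0.04193×1.82×875.3 = -5.30 mGal
Δg_SB(B) = 981031.82 − 981353.73 + 0.3086×1060.8 − 0.04193×1.82×1060.8 = -75.50 mGal
Difference = -75.50 − (-5.30) = -70.20 mGal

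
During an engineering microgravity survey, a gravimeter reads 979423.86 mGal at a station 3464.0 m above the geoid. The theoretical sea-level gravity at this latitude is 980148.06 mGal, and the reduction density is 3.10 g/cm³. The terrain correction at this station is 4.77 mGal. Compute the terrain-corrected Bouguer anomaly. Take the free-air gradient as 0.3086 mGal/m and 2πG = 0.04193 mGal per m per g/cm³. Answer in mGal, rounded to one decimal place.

-100.7

Free-air correction = 0.3086 × 3464.0 = 1068.99 mGal
Free-air anomaly = 979423.86 − 980148.06 + (1068.99) = 344.79 mGal
Bouguer slab correction = 0.04193 × 3.10 × 3464.0 = 450.26 mGal
Simple Bouguer anomaly = 344.79 − (450.26) = -105.47 mGal
Complete Bouguer anomaly = -105.47 + 4.77 = -100.70 mGal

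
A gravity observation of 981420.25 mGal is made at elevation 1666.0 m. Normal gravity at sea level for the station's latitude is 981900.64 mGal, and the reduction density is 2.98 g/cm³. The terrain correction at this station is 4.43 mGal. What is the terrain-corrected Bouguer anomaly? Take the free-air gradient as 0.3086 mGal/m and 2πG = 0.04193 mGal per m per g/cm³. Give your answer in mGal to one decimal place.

Free-air correction = 0.3086 × 1666.0 = 514.13 mGal
Free-air anomaly = 981420.25 − 981900.64 + (514.13) = 33.74 mGal
Bouguer slab correction = 0.04193 × 2.98 × 1666.0 = 208.17 mGal
Simple Bouguer anomaly = 33.74 − (208.17) = -174.43 mGal
Complete Bouguer anomaly = -174.43 + 4.43 = -170.00 mGal

-170.0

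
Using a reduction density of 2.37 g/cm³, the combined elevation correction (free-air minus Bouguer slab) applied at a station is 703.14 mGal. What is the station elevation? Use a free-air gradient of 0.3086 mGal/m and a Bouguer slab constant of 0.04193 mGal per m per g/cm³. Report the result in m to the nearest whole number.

3361

Combined gradient = 0.3086 − 0.04193 × 2.37 = 0.2092259 mGal/m
h = 703.14 / 0.2092259 = 3360.67 m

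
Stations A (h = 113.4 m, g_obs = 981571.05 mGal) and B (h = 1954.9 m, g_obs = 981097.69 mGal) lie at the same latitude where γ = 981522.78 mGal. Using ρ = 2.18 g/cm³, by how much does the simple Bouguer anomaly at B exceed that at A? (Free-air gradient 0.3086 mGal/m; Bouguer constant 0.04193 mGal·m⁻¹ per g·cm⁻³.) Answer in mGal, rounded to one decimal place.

-73.4

Δg_SB(A) = 981571.05 − 981522.78 + 0.3086×113.4 − 0.04193×2.18×113.4 = 72.90 mGal
Δg_SB(B) = 981097.69 − 981522.78 + 0.3086×1954.9 − 0.04193×2.18×1954.9 = -0.50 mGal
Difference = -0.50 − (72.90) = -73.40 mGal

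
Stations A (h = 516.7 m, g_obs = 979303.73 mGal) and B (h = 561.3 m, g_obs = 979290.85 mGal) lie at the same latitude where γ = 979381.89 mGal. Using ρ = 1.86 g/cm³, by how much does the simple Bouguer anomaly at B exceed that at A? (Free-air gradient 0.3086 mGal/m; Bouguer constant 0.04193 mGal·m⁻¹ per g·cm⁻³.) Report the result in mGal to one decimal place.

-2.6

Δg_SB(A) = 979303.73 − 979381.89 + 0.3086×516.7 − 0.04193×1.86×516.7 = 41.00 mGal
Δg_SB(B) = 979290.85 − 979381.89 + 0.3086×561.3 − 0.04193×1.86×561.3 = 38.40 mGal
Difference = 38.40 − (41.00) = -2.60 mGal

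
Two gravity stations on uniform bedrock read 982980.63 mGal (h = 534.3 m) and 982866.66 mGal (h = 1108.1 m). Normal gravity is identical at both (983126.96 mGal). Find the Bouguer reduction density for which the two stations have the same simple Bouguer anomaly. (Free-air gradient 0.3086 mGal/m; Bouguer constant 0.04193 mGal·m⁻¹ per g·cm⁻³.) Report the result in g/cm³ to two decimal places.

2.62

Δg_obs = 982866.66 − 982980.63 = -113.97 mGal over Δh = 1108.1 − 534.3 = 573.8 m
Equal Bouguer anomalies ⇒ Δg_obs + (0.3086 − 0.04193ρ)·Δh = 0
0.3086 − 0.04193ρ = −Δg_obs/Δh = 0.19862
ρ = (0.3086 − 0.19862) / 0.04193 = 2.62 g/cm³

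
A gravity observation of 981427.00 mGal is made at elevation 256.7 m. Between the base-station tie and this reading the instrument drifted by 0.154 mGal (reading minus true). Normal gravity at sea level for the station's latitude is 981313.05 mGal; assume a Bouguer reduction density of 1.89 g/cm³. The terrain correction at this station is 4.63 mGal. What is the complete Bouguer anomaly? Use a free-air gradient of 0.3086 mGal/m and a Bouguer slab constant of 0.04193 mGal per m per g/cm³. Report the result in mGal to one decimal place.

Drift-corrected reading = 981427.00 − (0.154) = 981426.846 mGal
Free-air correction = 0.3086 × 256.7 = 79.22 mGal
Free-air anomaly = 981426.846 − 981313.05 + (79.22) = 193.016 mGal
Bouguer slab correction = 0.04193 × 1.89 × 256.7 = 20.34 mGal
Simple Bouguer anomaly = 193.016 − (20.34) = 172.676 mGal
Complete Bouguer anomaly = 172.676 + 4.63 = 177.306 mGal

177.3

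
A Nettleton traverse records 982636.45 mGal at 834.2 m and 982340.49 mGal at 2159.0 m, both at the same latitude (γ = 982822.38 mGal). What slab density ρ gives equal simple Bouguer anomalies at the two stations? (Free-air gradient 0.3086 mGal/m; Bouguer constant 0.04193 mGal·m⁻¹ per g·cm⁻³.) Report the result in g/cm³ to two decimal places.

Δg_obs = 982340.49 − 982636.45 = -295.96 mGal over Δh = 2159.0 − 834.2 = 1324.8 m
Equal Bouguer anomalies ⇒ Δg_obs + (0.3086 − 0.04193ρ)·Δh = 0
0.3086 − 0.04193ρ = −Δg_obs/Δh = 0.22340
ρ = (0.3086 − 0.22340) / 0.04193 = 2.03 g/cm³

2.03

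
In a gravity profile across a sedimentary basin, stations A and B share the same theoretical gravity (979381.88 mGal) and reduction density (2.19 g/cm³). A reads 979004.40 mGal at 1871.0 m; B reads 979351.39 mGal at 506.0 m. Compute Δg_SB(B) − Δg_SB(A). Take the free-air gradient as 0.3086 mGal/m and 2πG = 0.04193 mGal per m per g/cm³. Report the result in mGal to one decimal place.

Δg_SB(A) = 979004.40 − 979381.88 + 0.3086×1871.0 − 0.04193×2.19×1871.0 = 28.10 mGal
Δg_SB(B) = 979351.39 − 979381.88 + 0.3086×506.0 − 0.04193×2.19×506.0 = 79.20 mGal
Difference = 79.20 − (28.10) = 51.10 mGal

51.1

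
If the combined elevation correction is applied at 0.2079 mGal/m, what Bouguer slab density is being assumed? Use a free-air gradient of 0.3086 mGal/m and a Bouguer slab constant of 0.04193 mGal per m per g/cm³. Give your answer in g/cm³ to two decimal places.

0.2079 = 0.3086 − 0.04193 × ρ
ρ = (0.3086 − 0.2079) / 0.04193 = 2.40 g/cm³

2.40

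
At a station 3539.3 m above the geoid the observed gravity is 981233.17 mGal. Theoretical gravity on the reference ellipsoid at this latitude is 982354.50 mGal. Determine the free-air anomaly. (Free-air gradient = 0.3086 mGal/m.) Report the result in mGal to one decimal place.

Free-air correction = 0.3086 × 3539.3 = 1092.23 mGal
Free-air anomaly = 981233.17 − 982354.50 + (1092.23) = -29.10 mGal

-29.1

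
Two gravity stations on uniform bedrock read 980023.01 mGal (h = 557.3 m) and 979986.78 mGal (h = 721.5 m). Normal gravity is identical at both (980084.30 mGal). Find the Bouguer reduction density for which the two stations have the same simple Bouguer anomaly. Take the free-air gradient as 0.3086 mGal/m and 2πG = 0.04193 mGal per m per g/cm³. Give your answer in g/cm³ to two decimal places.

2.10

Δg_obs = 979986.78 − 980023.01 = -36.23 mGal over Δh = 721.5 − 557.3 = 164.2 m
Equal Bouguer anomalies ⇒ Δg_obs + (0.3086 − 0.04193ρ)·Δh = 0
0.3086 − 0.04193ρ = −Δg_obs/Δh = 0.22065
ρ = (0.3086 − 0.22065) / 0.04193 = 2.10 g/cm³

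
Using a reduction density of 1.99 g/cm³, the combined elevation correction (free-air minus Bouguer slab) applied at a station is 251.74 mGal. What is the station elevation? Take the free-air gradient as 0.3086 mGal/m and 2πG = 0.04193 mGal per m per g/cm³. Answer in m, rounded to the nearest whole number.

1118

Combined gradient = 0.3086 − 0.04193 × 1.99 = 0.2251593 mGal/m
h = 251.74 / 0.2251593 = 1118.05 m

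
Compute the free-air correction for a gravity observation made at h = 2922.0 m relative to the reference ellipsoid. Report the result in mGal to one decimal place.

Free-air correction = 0.3086 × 2922.0 = 901.7 mGal

901.7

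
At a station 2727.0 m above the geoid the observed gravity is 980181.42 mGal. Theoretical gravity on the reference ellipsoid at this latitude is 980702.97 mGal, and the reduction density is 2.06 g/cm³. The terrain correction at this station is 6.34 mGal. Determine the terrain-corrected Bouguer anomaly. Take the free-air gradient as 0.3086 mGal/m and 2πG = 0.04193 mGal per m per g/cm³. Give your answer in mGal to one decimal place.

Free-air correction = 0.3086 × 2727.0 = 841.55 mGal
Free-air anomaly = 980181.42 − 980702.97 + (841.55) = 320.00 mGal
Bouguer slab correction = 0.04193 × 2.06 × 2727.0 = 235.55 mGal
Simple Bouguer anomaly = 320.00 − (235.55) = 84.45 mGal
Complete Bouguer anomaly = 84.45 + 6.34 = 90.79 mGal

90.8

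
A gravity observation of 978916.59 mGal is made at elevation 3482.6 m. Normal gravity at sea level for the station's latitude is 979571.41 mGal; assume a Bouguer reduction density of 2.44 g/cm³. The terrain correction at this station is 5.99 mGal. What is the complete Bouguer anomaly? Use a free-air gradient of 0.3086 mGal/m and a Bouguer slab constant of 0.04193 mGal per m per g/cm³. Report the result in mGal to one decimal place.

Free-air correction = 0.3086 × 3482.6 = 1074.73 mGal
Free-air anomaly = 978916.59 − 979571.41 + (1074.73) = 419.91 mGal
Bouguer slab correction = 0.04193 × 2.44 × 3482.6 = 356.30 mGal
Simple Bouguer anomaly = 419.91 − (356.30) = 63.61 mGal
Complete Bouguer anomaly = 63.61 + 5.99 = 69.60 mGal

69.6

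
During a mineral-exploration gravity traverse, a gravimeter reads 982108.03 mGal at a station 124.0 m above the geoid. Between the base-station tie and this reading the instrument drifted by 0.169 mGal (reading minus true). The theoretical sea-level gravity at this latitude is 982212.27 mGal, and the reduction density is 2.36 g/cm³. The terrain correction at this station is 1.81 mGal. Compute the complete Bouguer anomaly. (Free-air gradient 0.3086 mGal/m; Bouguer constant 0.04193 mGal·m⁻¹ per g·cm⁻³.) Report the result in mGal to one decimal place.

Drift-corrected reading = 982108.03 − (0.169) = 982107.861 mGal
Free-air correction = 0.3086 × 124.0 = 38.27 mGal
Free-air anomaly = 982107.861 − 982212.27 + (38.27) = -66.139 mGal
Bouguer slab correction = 0.04193 × 2.36 × 124.0 = 12.27 mGal
Simple Bouguer anomaly = -66.139 − (12.27) = -78.409 mGal
Complete Bouguer anomaly = -78.409 + 1.81 = -76.599 mGal

-76.6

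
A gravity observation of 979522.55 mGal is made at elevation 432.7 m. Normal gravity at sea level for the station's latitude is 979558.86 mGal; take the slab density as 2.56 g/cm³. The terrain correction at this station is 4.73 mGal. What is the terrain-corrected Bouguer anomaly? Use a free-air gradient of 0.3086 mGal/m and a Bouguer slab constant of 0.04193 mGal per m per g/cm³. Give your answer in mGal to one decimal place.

Free-air correction = 0.3086 × 432.7 = 133.53 mGal
Free-air anomaly = 979522.55 − 979558.86 + (133.53) = 97.22 mGal
Bouguer slab correction = 0.04193 × 2.56 × 432.7 = 46.45 mGal
Simple Bouguer anomaly = 97.22 − (46.45) = 50.77 mGal
Complete Bouguer anomaly = 50.77 + 4.73 = 55.50 mGal

55.5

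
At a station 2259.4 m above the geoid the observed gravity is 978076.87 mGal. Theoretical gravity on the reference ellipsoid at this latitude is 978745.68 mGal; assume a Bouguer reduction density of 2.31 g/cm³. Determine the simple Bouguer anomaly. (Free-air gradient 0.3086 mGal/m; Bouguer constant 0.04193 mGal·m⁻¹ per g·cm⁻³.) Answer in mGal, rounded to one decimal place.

-190.4

Free-air correction = 0.3086 × 2259.4 = 697.25 mGal
Free-air anomaly = 978076.87 − 978745.68 + (697.25) = 28.44 mGal
Bouguer slab correction = 0.04193 × 2.31 × 2259.4 = 218.84 mGal
Simple Bouguer anomaly = 28.44 − (218.84) = -190.40 mGal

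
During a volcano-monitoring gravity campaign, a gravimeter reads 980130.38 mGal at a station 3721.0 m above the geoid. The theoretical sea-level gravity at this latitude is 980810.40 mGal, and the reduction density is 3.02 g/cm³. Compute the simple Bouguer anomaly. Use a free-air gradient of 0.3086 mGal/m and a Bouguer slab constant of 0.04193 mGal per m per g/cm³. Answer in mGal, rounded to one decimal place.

Free-air correction = 0.3086 × 3721.0 = 1148.30 mGal
Free-air anomaly = 980130.38 − 980810.40 + (1148.30) = 468.28 mGal
Bouguer slab correction = 0.04193 × 3.02 × 3721.0 = 471.19 mGal
Simple Bouguer anomaly = 468.28 − (471.19) = -2.91 mGal

-2.9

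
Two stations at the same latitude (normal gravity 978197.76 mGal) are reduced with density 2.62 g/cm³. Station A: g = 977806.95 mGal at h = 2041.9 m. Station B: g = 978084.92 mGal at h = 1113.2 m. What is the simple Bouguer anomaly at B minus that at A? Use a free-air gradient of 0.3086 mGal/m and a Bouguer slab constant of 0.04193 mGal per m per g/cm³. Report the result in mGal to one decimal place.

Δg_SB(A) = 977806.95 − 978197.76 + 0.3086×2041.9 − 0.04193×2.62×2041.9 = 15.00 mGal
Δg_SB(B) = 978084.92 − 978197.76 + 0.3086×1113.2 − 0.04193×2.62×1113.2 = 108.40 mGal
Difference = 108.40 − (15.00) = 93.40 mGal

93.4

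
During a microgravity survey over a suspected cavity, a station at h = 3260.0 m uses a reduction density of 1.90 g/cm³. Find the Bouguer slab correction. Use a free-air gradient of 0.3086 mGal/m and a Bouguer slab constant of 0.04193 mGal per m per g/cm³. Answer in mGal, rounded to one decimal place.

259.7

Bouguer slab correction = 0.04193 × 1.90 × 3260.0 = 259.7 mGal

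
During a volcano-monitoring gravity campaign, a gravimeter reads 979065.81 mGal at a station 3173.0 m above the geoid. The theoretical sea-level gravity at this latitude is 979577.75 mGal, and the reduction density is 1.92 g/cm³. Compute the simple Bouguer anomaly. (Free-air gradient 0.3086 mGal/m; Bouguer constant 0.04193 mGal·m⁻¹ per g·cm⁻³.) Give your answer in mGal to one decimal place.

211.8

Free-air correction = 0.3086 × 3173.0 = 979.19 mGal
Free-air anomaly = 979065.81 − 979577.75 + (979.19) = 467.25 mGal
Bouguer slab correction = 0.04193 × 1.92 × 3173.0 = 255.44 mGal
Simple Bouguer anomaly = 467.25 − (255.44) = 211.81 mGal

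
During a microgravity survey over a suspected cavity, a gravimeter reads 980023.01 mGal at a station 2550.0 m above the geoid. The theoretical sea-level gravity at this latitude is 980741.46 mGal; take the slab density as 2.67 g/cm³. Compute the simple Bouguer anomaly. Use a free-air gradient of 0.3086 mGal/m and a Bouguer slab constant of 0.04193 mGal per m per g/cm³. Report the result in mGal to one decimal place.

Free-air correction = 0.3086 × 2550.0 = 786.93 mGal
Free-air anomaly = 980023.01 − 980741.46 + (786.93) = 68.48 mGal
Bouguer slab correction = 0.04193 × 2.67 × 2550.0 = 285.48 mGal
Simple Bouguer anomaly = 68.48 − (285.48) = -217.00 mGal

-217.0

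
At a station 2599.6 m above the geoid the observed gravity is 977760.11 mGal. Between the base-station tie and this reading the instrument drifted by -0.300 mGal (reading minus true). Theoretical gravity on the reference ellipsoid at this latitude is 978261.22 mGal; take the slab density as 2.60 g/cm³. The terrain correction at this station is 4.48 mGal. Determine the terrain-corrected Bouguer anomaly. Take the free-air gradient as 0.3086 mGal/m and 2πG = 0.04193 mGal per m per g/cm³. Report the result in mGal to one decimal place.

Drift-corrected reading = 977760.11 − (-0.300) = 977760.410 mGal
Free-air correction = 0.3086 × 2599.6 = 802.24 mGal
Free-air anomaly = 977760.410 − 978261.22 + (802.24) = 301.430 mGal
Bouguer slab correction = 0.04193 × 2.60 × 2599.6 = 283.40 mGal
Simple Bouguer anomaly = 301.430 − (283.40) = 18.030 mGal
Complete Bouguer anomaly = 18.030 + 4.48 = 22.510 mGal

22.5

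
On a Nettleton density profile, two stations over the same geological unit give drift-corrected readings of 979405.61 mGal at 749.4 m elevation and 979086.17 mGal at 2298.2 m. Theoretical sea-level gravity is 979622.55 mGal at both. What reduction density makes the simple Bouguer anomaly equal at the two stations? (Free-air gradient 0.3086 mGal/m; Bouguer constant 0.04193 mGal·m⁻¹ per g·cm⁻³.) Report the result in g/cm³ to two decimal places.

Δg_obs = 979086.17 − 979405.61 = -319.44 mGal over Δh = 2298.2 − 749.4 = 1548.8 m
Equal Bouguer anomalies ⇒ Δg_obs + (0.3086 − 0.04193ρ)·Δh = 0
0.3086 − 0.04193ρ = −Δg_obs/Δh = 0.20625
ρ = (0.3086 − 0.20625) / 0.04193 = 2.44 g/cm³

2.44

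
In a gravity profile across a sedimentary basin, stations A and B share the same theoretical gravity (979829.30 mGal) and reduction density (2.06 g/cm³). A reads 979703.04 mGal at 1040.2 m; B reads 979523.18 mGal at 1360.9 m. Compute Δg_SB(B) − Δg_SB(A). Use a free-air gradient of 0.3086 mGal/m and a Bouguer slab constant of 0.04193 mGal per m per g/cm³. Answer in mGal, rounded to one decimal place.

-108.6

Δg_SB(A) = 979703.04 − 979829.30 + 0.3086×1040.2 − 0.04193×2.06×1040.2 = 104.90 mGal
Δg_SB(B) = 979523.18 − 979829.30 + 0.3086×1360.9 − 0.04193×2.06×1360.9 = -3.70 mGal
Difference = -3.70 − (104.90) = -108.60 mGal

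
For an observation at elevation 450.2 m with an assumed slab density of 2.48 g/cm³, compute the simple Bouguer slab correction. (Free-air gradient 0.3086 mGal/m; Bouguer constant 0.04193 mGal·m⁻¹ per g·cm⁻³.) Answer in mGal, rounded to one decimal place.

Bouguer slab correction = 0.04193 × 2.48 × 450.2 = 46.8 mGal

46.8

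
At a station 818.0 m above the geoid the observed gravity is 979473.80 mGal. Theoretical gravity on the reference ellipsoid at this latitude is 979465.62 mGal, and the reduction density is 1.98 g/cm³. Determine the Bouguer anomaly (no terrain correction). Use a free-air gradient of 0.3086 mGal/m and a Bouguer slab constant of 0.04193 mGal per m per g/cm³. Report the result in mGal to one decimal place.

192.7

Free-air correction = 0.3086 × 818.0 = 252.43 mGal
Free-air anomaly = 979473.80 − 979465.62 + (252.43) = 260.61 mGal
Bouguer slab correction = 0.04193 × 1.98 × 818.0 = 67.91 mGal
Simple Bouguer anomaly = 260.61 − (67.91) = 192.70 mGal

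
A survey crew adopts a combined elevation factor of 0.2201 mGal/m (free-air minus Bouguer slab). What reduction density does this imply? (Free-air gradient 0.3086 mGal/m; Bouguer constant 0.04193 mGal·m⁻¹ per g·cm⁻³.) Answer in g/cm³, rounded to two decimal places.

0.2201 = 0.3086 − 0.04193 × ρ
ρ = (0.3086 − 0.2201) / 0.04193 = 2.11 g/cm³

2.11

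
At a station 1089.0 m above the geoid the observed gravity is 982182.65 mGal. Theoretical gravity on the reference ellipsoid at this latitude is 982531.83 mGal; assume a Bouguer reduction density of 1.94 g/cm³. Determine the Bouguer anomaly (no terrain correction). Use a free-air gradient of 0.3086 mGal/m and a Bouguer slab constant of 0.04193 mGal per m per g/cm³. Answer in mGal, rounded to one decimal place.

Free-air correction = 0.3086 × 1089.0 = 336.07 mGal
Free-air anomaly = 982182.65 − 982531.83 + (336.07) = -13.11 mGal
Bouguer slab correction = 0.04193 × 1.94 × 1089.0 = 88.58 mGal
Simple Bouguer anomaly = -13.11 − (88.58) = -101.69 mGal

-101.7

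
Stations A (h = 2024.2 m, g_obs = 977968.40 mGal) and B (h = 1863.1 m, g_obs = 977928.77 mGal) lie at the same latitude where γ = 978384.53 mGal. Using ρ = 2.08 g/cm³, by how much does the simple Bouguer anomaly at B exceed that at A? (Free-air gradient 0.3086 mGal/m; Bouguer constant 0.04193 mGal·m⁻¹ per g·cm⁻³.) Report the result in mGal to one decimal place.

-75.3

Δg_SB(A) = 977968.40 − 978384.53 + 0.3086×2024.2 − 0.04193×2.08×2024.2 = 32.00 mGal
Δg_SB(B) = 977928.77 − 978384.53 + 0.3086×1863.1 − 0.04193×2.08×1863.1 = -43.30 mGal
Difference = -43.30 − (32.00) = -75.30 mGal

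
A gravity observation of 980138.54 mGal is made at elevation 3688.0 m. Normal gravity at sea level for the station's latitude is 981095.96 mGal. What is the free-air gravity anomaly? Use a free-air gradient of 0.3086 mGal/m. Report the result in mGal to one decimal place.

180.7

Free-air correction = 0.3086 × 3688.0 = 1138.12 mGal
Free-air anomaly = 980138.54 − 981095.96 + (1138.12) = 180.70 mGal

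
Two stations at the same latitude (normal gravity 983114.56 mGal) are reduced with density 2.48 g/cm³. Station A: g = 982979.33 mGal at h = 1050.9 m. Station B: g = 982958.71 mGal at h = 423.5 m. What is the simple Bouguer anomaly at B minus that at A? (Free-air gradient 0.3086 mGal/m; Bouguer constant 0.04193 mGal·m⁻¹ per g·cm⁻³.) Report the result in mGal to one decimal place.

Δg_SB(A) = 982979.33 − 983114.56 + 0.3086×1050.9 − 0.04193×2.48×1050.9 = 79.80 mGal
Δg_SB(B) = 982958.71 − 983114.56 + 0.3086×423.5 − 0.04193×2.48×423.5 = -69.20 mGal
Difference = -69.20 − (79.80) = -149.00 mGal

-149.0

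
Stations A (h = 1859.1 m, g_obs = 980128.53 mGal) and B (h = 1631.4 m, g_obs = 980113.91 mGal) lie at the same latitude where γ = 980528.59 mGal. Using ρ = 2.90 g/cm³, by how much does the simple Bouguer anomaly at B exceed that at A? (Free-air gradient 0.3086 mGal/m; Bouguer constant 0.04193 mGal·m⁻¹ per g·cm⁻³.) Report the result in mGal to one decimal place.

-57.2

Δg_SB(A) = 980128.53 − 980528.59 + 0.3086×1859.1 − 0.04193×2.90×1859.1 = -52.40 mGal
Δg_SB(B) = 980113.91 − 980528.59 + 0.3086×1631.4 − 0.04193×2.90×1631.4 = -109.60 mGal
Difference = -109.60 − (-52.40) = -57.20 mGal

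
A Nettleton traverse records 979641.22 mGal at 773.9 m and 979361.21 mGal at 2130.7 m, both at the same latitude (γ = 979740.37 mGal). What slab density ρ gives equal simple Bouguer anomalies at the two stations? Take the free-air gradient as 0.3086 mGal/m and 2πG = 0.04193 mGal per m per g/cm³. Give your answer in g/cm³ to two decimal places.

Δg_obs = 979361.21 − 979641.22 = -280.01 mGal over Δh = 2130.7 − 773.9 = 1356.8 m
Equal Bouguer anomalies ⇒ Δg_obs + (0.3086 − 0.04193ρ)·Δh = 0
0.3086 − 0.04193ρ = −Δg_obs/Δh = 0.20638
ρ = (0.3086 − 0.20638) / 0.04193 = 2.44 g/cm³

2.44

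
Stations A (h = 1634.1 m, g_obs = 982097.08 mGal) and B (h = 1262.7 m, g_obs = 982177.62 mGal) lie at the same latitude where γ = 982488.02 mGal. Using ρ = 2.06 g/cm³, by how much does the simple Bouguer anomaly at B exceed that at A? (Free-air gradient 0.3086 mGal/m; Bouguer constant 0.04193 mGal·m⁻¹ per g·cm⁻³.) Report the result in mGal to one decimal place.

Δg_SB(A) = 982097.08 − 982488.02 + 0.3086×1634.1 − 0.04193×2.06×1634.1 = -27.80 mGal
Δg_SB(B) = 982177.62 − 982488.02 + 0.3086×1262.7 − 0.04193×2.06×1262.7 = -29.80 mGal
Difference = -29.80 − (-27.80) = -2.00 mGal

-2.0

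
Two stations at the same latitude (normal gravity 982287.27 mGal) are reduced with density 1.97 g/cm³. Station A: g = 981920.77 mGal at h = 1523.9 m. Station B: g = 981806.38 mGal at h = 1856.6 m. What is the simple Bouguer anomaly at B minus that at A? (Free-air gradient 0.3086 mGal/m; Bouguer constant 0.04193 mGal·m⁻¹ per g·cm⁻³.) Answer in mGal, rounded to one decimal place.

-39.2

Δg_SB(A) = 981920.77 − 982287.27 + 0.3086×1523.9 − 0.04193×1.97×1523.9 = -22.10 mGal
Δg_SB(B) = 981806.38 − 982287.27 + 0.3086×1856.6 − 0.04193×1.97×1856.6 = -61.30 mGal
Difference = -61.30 − (-22.10) = -39.20 mGal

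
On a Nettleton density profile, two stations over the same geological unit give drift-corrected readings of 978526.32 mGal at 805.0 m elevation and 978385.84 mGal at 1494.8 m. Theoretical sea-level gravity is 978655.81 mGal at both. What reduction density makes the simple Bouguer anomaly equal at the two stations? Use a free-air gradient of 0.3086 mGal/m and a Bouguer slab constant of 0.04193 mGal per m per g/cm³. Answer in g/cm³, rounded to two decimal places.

2.50

Δg_obs = 978385.84 − 978526.32 = -140.48 mGal over Δh = 1494.8 − 805.0 = 689.8 m
Equal Bouguer anomalies ⇒ Δg_obs + (0.3086 − 0.04193ρ)·Δh = 0
0.3086 − 0.04193ρ = −Δg_obs/Δh = 0.20365
ρ = (0.3086 − 0.20365) / 0.04193 = 2.50 g/cm³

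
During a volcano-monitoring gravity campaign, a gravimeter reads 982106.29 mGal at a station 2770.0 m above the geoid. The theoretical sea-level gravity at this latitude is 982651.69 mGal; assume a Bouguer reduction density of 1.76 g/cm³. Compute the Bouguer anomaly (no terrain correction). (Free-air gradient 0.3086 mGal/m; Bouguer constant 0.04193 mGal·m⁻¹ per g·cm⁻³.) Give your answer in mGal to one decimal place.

105.0

Free-air correction = 0.3086 × 2770.0 = 854.82 mGal
Free-air anomaly = 982106.29 − 982651.69 + (854.82) = 309.42 mGal
Bouguer slab correction = 0.04193 × 1.76 × 2770.0 = 204.42 mGal
Simple Bouguer anomaly = 309.42 − (204.42) = 105.00 mGal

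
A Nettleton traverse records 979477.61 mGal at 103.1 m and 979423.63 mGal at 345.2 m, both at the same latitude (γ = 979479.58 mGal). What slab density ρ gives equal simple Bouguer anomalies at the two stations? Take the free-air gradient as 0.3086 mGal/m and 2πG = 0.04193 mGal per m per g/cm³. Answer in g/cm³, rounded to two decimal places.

2.04

Δg_obs = 979423.63 − 979477.61 = -53.98 mGal over Δh = 345.2 − 103.1 = 242.1 m
Equal Bouguer anomalies ⇒ Δg_obs + (0.3086 − 0.04193ρ)·Δh = 0
0.3086 − 0.04193ρ = −Δg_obs/Δh = 0.22297
ρ = (0.3086 − 0.22297) / 0.04193 = 2.04 g/cm³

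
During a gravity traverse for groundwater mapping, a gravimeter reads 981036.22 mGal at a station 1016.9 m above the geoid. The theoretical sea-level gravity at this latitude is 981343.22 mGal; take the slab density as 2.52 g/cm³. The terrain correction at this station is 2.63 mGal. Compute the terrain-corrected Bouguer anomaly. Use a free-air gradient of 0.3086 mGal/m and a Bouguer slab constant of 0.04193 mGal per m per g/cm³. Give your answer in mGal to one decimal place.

Free-air correction = 0.3086 × 1016.9 = 313.82 mGal
Free-air anomaly = 981036.22 − 981343.22 + (313.82) = 6.82 mGal
Bouguer slab correction = 0.04193 × 2.52 × 1016.9 = 107.45 mGal
Simple Bouguer anomaly = 6.82 − (107.45) = -100.63 mGal
Complete Bouguer anomaly = -100.63 + 2.63 = -98.00 mGal

-98.0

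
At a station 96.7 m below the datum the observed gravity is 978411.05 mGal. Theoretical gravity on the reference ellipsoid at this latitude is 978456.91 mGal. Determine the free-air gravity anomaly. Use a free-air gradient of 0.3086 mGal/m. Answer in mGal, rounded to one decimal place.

-75.7

Free-air correction = 0.3086 × -96.7 = -29.84 mGal
Free-air anomaly = 978411.05 − 978456.91 + (-29.84) = -75.70 mGal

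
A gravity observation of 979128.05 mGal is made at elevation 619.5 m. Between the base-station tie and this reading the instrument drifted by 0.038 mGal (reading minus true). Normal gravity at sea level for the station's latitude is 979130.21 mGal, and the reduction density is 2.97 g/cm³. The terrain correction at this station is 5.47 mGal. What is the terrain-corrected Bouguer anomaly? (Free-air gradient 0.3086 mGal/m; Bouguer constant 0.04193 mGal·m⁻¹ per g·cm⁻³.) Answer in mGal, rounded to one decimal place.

Drift-corrected reading = 979128.05 − (0.038) = 979128.012 mGal
Free-air correction = 0.3086 × 619.5 = 191.18 mGal
Free-air anomaly = 979128.012 − 979130.21 + (191.18) = 188.982 mGal
Bouguer slab correction = 0.04193 × 2.97 × 619.5 = 77.15 mGal
Simple Bouguer anomaly = 188.982 − (77.15) = 111.832 mGal
Complete Bouguer anomaly = 111.832 + 5.47 = 117.302 mGal

117.3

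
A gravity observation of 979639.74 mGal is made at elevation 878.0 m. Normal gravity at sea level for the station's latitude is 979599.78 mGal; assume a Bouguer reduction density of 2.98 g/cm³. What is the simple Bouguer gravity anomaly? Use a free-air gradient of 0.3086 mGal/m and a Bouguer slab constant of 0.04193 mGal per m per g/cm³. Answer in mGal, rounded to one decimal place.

Free-air correction = 0.3086 × 878.0 = 270.95 mGal
Free-air anomaly = 979639.74 − 979599.78 + (270.95) = 310.91 mGal
Bouguer slab correction = 0.04193 × 2.98 × 878.0 = 109.71 mGal
Simple Bouguer anomaly = 310.91 − (109.71) = 201.20 mGal

201.2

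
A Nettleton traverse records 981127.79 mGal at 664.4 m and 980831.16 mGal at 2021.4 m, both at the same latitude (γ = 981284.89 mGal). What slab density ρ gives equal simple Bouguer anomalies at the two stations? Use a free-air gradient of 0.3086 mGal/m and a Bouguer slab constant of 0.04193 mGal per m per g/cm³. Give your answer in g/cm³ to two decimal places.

Δg_obs = 980831.16 − 981127.79 = -296.63 mGal over Δh = 2021.4 − 664.4 = 1357.0 m
Equal Bouguer anomalies ⇒ Δg_obs + (0.3086 − 0.04193ρ)·Δh = 0
0.3086 − 0.04193ρ = −Δg_obs/Δh = 0.21859
ρ = (0.3086 − 0.21859) / 0.04193 = 2.15 g/cm³

2.15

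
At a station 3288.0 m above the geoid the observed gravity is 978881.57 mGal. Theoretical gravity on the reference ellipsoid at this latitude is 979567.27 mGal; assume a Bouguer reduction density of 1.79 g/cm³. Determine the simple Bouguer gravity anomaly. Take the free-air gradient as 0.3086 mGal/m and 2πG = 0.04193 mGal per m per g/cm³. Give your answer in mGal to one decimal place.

Free-air correction = 0.3086 × 3288.0 = 1014.68 mGal
Free-air anomaly = 978881.57 − 979567.27 + (1014.68) = 328.98 mGal
Bouguer slab correction = 0.04193 × 1.79 × 3288.0 = 246.78 mGal
Simple Bouguer anomaly = 328.98 − (246.78) = 82.20 mGal

82.2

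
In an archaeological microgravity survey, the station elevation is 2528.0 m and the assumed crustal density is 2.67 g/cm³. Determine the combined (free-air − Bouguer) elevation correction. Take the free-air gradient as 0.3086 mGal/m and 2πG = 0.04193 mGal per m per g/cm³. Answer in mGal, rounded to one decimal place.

497.1

Combined gradient = 0.3086 − 0.04193 × 2.67 = 0.1966469 mGal/m
Combined elevation correction = 0.1966469 × 2528.0 = 497.1 mGal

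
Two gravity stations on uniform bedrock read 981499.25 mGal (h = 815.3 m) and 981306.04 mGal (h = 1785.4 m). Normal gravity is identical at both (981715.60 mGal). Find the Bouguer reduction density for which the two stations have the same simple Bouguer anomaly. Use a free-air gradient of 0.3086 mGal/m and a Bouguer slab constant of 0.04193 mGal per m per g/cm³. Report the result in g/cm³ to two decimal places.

2.61

Δg_obs = 981306.04 − 981499.25 = -193.21 mGal over Δh = 1785.4 − 815.3 = 970.1 m
Equal Bouguer anomalies ⇒ Δg_obs + (0.3086 − 0.04193ρ)·Δh = 0
0.3086 − 0.04193ρ = −Δg_obs/Δh = 0.19917
ρ = (0.3086 − 0.19917) / 0.04193 = 2.61 g/cm³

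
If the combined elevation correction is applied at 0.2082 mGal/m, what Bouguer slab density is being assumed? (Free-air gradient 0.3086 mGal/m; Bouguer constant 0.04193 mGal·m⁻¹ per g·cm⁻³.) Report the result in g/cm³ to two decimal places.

0.2082 = 0.3086 − 0.04193 × ρ
ρ = (0.3086 − 0.2082) / 0.04193 = 2.39 g/cm³

2.39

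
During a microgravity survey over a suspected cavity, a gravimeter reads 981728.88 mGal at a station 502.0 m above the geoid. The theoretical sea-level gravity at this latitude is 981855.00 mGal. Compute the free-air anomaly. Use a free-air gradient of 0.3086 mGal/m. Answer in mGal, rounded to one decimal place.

28.8

Free-air correction = 0.3086 × 502.0 = 154.92 mGal
Free-air anomaly = 981728.88 − 981855.00 + (154.92) = 28.80 mGal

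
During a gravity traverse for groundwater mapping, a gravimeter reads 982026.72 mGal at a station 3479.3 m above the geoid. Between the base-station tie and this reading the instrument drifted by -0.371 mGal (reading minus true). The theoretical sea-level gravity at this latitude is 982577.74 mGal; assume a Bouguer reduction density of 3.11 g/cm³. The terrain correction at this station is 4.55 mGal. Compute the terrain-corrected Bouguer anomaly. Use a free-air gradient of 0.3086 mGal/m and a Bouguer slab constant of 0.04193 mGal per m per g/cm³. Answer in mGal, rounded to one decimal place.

73.9

Drift-corrected reading = 982026.72 − (-0.371) = 982027.091 mGal
Free-air correction = 0.3086 × 3479.3 = 1073.71 mGal
Free-air anomaly = 982027.091 − 982577.74 + (1073.71) = 523.061 mGal
Bouguer slab correction = 0.04193 × 3.11 × 3479.3 = 453.71 mGal
Simple Bouguer anomaly = 523.061 − (453.71) = 69.351 mGal
Complete Bouguer anomaly = 69.351 + 4.55 = 73.901 mGal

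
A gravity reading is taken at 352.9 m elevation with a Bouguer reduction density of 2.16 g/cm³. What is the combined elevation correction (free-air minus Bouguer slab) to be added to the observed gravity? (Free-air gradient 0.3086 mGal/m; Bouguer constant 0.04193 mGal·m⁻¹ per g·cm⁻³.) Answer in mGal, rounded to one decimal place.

76.9

Combined gradient = 0.3086 − 0.04193 × 2.16 = 0.2180312 mGal/m
Combined elevation correction = 0.2180312 × 352.9 = 76.9 mGal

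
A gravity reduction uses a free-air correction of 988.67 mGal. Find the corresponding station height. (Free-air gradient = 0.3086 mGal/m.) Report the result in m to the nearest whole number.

h = 988.67 / 0.3086 = 3203.73 m

3204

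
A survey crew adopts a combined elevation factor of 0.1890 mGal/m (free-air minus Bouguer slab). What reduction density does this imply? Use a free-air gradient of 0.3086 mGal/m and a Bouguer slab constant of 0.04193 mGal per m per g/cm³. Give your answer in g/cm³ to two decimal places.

2.85

0.1890 = 0.3086 − 0.04193 × ρ
ρ = (0.3086 − 0.1890) / 0.04193 = 2.85 g/cm³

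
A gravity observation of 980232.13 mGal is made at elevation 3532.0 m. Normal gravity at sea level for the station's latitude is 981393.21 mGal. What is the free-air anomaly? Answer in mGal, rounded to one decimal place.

Free-air correction = 0.3086 × 3532.0 = 1089.98 mGal
Free-air anomaly = 980232.13 − 981393.21 + (1089.98) = -71.10 mGal

-71.1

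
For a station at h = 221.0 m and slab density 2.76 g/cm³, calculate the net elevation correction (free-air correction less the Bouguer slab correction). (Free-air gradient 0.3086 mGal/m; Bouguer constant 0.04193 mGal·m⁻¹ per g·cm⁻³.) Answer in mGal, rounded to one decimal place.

Combined gradient = 0.3086 − 0.04193 × 2.76 = 0.1928732 mGal/m
Combined elevation correction = 0.1928732 × 221.0 = 42.6 mGal

42.6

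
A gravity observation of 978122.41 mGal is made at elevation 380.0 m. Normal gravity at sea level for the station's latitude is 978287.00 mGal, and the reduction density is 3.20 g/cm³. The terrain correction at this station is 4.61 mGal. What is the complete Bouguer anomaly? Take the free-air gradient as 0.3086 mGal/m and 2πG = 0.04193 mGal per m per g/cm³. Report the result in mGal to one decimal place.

Free-air correction = 0.3086 × 380.0 = 117.27 mGal
Free-air anomaly = 978122.41 − 978287.00 + (117.27) = -47.32 mGal
Bouguer slab correction = 0.04193 × 3.20 × 380.0 = 50.99 mGal
Simple Bouguer anomaly = -47.32 − (50.99) = -98.31 mGal
Complete Bouguer anomaly = -98.31 + 4.61 = -93.70 mGal

-93.7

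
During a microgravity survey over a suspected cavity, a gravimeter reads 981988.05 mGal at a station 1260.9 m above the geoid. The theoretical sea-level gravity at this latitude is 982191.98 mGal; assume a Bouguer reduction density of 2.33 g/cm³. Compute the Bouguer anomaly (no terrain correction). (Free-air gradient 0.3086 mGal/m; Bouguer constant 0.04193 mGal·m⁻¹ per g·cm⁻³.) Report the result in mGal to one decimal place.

62.0

Free-air correction = 0.3086 × 1260.9 = 389.11 mGal
Free-air anomaly = 981988.05 − 982191.98 + (389.11) = 185.18 mGal
Bouguer slab correction = 0.04193 × 2.33 × 1260.9 = 123.19 mGal
Simple Bouguer anomaly = 185.18 − (123.19) = 61.99 mGal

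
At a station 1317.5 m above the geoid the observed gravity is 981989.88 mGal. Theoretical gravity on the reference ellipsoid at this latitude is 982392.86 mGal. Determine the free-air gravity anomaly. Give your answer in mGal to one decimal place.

Free-air correction = 0.3086 × 1317.5 = 406.58 mGal
Free-air anomaly = 981989.88 − 982392.86 + (406.58) = 3.60 mGal

3.6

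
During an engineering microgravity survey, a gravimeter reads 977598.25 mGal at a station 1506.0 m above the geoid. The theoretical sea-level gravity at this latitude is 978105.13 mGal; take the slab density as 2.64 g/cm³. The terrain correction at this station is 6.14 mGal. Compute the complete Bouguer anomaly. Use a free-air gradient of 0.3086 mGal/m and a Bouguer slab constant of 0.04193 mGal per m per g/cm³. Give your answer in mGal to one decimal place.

Free-air correction = 0.3086 × 1506.0 = 464.75 mGal
Free-air anomaly = 977598.25 − 978105.13 + (464.75) = -42.13 mGal
Bouguer slab correction = 0.04193 × 2.64 × 1506.0 = 166.71 mGal
Simple Bouguer anomaly = -42.13 − (166.71) = -208.84 mGal
Complete Bouguer anomaly = -208.84 + 6.14 = -202.70 mGal

-202.7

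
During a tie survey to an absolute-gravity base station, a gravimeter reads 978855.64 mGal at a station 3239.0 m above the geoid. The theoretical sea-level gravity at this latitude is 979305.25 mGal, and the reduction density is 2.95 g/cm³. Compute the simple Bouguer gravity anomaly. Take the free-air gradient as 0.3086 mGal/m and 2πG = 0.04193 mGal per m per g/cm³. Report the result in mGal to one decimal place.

149.3

Free-air correction = 0.3086 × 3239.0 = 999.56 mGal
Free-air anomaly = 978855.64 − 979305.25 + (999.56) = 549.95 mGal
Bouguer slab correction = 0.04193 × 2.95 × 3239.0 = 400.64 mGal
Simple Bouguer anomaly = 549.95 − (400.64) = 149.31 mGal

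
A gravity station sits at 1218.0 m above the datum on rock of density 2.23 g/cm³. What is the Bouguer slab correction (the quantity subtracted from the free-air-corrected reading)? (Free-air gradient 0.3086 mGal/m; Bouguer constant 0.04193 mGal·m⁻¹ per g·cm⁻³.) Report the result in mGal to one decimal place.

113.9

Bouguer slab correction = 0.04193 × 2.23 × 1218.0 = 113.9 mGal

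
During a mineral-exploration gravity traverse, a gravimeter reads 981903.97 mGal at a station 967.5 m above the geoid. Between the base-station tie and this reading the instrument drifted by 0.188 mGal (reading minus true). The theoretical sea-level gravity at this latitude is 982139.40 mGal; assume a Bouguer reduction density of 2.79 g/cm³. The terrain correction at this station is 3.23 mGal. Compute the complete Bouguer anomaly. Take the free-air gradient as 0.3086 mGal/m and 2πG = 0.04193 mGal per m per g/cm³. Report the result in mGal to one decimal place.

Drift-corrected reading = 981903.97 − (0.188) = 981903.782 mGal
Free-air correction = 0.3086 × 967.5 = 298.57 mGal
Free-air anomaly = 981903.782 − 982139.40 + (298.57) = 62.952 mGal
Bouguer slab correction = 0.04193 × 2.79 × 967.5 = 113.18 mGal
Simple Bouguer anomaly = 62.952 − (113.18) = -50.228 mGal
Complete Bouguer anomaly = -50.228 + 3.23 = -46.998 mGal

-47.0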